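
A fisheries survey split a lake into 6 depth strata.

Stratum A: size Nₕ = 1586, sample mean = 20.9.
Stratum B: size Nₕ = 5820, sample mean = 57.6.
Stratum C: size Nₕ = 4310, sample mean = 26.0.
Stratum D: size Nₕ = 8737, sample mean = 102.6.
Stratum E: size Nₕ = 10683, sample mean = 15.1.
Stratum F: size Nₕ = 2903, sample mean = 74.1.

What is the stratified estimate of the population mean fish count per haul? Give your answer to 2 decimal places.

N = 34039; weights Wₕ = Nₕ/N = (0.0466, 0.1710, 0.1266, 0.2567, 0.3138, 0.0853).
x̄_st = Σ Wₕ·x̄ₕ = 0.0466·20.9 + 0.1710·57.6 + 0.1266·26.0 + 0.2567·102.6 + 0.3138·15.1 + 0.0853·74.1 ≈ 51.5080...
→ 51.51.

51.51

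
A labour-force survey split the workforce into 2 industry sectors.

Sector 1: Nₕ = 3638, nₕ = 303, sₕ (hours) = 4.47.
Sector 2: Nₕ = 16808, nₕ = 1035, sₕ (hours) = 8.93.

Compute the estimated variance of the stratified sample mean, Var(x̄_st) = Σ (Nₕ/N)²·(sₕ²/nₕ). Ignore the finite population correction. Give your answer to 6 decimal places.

N = 20446; Wₕ = Nₕ/N.
sector 1: (3638/20446)²·4.47²/303 = 0.002087763
sector 2: (16808/20446)²·8.93²/1035 = 0.052068844
Sum = 0.054156606 → 0.054157.

0.054157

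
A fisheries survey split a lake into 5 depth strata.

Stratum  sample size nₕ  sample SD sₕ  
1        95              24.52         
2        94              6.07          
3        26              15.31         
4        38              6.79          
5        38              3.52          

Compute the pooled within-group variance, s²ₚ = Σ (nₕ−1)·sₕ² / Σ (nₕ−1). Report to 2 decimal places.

1: (95−1)·24.52² = 94·601.2304 = 56515.6576
2: (94−1)·6.07² = 93·36.8449 = 3426.5757
3: (26−1)·15.31² = 25·234.3961 = 5859.9025
4: (38−1)·6.79² = 37·46.1041 = 1705.8517
5: (38−1)·3.52² = 37·12.3904 = 458.4448
Numerator = 67966.4323; denominator = Σ(nₕ−1) = 286.
s²ₚ = 67966.4323/286 = 237.6449... → 237.64.

237.64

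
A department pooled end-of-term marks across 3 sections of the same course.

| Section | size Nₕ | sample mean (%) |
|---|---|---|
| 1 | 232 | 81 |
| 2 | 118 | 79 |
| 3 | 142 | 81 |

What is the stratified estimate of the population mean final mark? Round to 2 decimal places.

80.52

x̄_st = (Σ Nₕx̄ₕ) / (Σ Nₕ) = (232·81 + 118·79 + 142·81) / 492
= 39616 / 492 = 80.5203... → 80.52.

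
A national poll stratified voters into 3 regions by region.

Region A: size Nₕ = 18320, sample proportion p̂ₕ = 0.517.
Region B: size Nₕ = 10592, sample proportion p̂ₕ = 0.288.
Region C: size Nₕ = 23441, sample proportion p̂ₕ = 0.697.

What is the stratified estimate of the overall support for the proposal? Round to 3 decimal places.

N = 18320 + 10592 + 23441 = 52353.
Overall proportion = Σ (Nₕ/N)·p̂ₕ.
Σ Nₕp̂ₕ = 9471.44 + 3050.496 + 16338.377 = 28860.313.
28860.313 / 52353 = 0.55126... → 0.551.

0.551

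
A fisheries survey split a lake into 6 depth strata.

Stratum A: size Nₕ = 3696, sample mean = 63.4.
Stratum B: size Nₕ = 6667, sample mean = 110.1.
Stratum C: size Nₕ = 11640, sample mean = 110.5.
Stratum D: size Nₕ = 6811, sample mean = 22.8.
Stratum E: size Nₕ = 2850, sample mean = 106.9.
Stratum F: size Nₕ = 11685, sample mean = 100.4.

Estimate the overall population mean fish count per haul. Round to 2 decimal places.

89.68

x̄_st = (Σ Nₕx̄ₕ) / (Σ Nₕ) = (3696·63.4 + 6667·110.1 + 11640·110.5 + 6811·22.8 + 2850·106.9 + 11685·100.4) / 43349
= 3887712.9 / 43349 = 89.6840... → 89.68.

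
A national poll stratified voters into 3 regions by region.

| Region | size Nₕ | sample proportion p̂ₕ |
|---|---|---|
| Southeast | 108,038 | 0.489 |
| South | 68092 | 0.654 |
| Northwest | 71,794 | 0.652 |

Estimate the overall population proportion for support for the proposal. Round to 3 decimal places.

N = 108038 + 68092 + 71794 = 247924.
Overall proportion = Σ (Nₕ/N)·p̂ₕ.
Σ Nₕp̂ₕ = 52830.582 + 44532.168 + 46809.688 = 144172.438.
144172.438 / 247924 = 0.58152... → 0.582.

0.582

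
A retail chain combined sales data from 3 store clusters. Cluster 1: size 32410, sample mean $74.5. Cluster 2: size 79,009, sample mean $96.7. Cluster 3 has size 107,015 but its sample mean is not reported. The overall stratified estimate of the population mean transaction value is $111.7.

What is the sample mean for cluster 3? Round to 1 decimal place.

134.0

N = 32410 + 79009 + 107015 = 218434.
Overall total = μ·N = 111.7·218434 = 24399077.8.
Subtract the known strata: 32410·74.5 + 79009·96.7 = 10054715.3.
Remaining total for cluster 3: 24399077.8 − 10054715.3 = 14344362.5.
Divide by its size: 14344362.5 / 107015 = 134.041... → 134.0.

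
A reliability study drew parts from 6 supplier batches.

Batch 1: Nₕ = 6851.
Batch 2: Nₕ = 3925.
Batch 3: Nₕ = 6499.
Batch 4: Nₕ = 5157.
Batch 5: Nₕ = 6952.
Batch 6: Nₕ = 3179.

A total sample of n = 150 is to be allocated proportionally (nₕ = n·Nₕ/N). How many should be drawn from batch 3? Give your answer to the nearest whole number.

30

Share of batch 3 = 6499/32563 = 0.19958.
Allocate 150 × 0.19958 = 29.937... → 30.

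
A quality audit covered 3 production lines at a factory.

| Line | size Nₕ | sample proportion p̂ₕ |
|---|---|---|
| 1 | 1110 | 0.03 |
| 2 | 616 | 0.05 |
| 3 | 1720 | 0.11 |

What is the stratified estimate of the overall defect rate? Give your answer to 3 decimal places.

Wₕ = Nₕ/N with N = 3446: 0.3221, 0.1788, 0.4991.
p̂_st = 0.3221·0.03 + 0.1788·0.05 + 0.4991·0.11 ≈ 0.07351... → 0.074.

0.074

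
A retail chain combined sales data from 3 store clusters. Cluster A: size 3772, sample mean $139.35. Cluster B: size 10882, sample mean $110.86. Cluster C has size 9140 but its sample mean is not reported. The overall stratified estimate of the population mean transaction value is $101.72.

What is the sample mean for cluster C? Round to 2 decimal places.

N = 3772 + 10882 + 9140 = 23794.
Overall total = μ·N = 101.72·23794 = 2420325.68.
Subtract the known strata: 3772·139.35 + 10882·110.86 = 1732006.72.
Remaining total for cluster C: 2420325.68 − 1732006.72 = 688318.96.
Divide by its size: 688318.96 / 9140 = 75.3084... → 75.31.

75.31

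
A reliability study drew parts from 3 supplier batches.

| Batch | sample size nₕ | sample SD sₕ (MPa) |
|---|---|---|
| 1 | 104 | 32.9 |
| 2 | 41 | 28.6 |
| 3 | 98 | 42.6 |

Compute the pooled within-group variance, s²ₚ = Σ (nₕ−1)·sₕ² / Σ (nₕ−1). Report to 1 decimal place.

1334.3

1: (104−1)·32.9² = 103·1082.41 = 111488.23
2: (41−1)·28.6² = 40·817.96 = 32718.4
3: (98−1)·42.6² = 97·1814.76 = 176031.72
Numerator = 320238.35; denominator = Σ(nₕ−1) = 240.
s²ₚ = 320238.35/240 = 1334.326... → 1334.3.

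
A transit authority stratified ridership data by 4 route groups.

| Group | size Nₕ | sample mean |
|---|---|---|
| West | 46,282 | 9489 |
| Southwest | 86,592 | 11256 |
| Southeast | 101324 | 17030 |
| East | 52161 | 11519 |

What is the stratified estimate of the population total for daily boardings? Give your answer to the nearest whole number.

West: 46282·9489 = 439169898
Southwest: 86592·11256 = 974679552
Southeast: 101324·17030 = 1725547720
East: 52161·11519 = 600842559
τ̂ = Σ Nₕx̄ₕ = 3740239729.

3740239729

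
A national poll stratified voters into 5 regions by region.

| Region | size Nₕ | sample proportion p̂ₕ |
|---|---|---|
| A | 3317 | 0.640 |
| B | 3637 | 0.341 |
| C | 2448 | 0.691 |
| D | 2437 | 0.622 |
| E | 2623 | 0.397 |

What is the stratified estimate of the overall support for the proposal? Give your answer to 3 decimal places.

Wₕ = Nₕ/N with N = 14462: 0.2294, 0.2515, 0.1693, 0.1685, 0.1814.
p̂_st = 0.2294·0.640 + 0.2515·0.341 + 0.1693·0.691 + 0.1685·0.622 + 0.1814·0.397 ≈ 0.52633... → 0.526.

0.526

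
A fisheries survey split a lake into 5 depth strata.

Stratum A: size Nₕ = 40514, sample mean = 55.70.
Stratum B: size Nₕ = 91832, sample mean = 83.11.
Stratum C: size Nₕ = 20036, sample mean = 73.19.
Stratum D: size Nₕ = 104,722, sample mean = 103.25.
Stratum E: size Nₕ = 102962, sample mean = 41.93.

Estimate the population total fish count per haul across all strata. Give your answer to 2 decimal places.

Population total = Σ Nₕ·x̄ₕ (each stratum's size times its mean).
40514·55.70 + 91832·83.11 + 20036·73.19 + 104722·103.25 + 102962·41.93 = 2256629.8 + 7632157.52 + 1466434.84 + 10812546.5 + 4317196.66 = 26484965.32.

26484965.32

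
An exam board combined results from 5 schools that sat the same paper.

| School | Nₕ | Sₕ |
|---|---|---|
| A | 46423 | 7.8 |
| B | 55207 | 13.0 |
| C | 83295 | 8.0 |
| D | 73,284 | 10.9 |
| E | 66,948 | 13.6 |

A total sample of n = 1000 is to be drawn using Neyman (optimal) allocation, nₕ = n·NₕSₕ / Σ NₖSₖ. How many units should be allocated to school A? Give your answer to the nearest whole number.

105

A: NₕSₕ = 46423·7.8 = 362099.4
B: NₕSₕ = 55207·13.0 = 717691
C: NₕSₕ = 83295·8.0 = 666360
D: NₕSₕ = 73284·10.9 = 798795.6
E: NₕSₕ = 66948·13.6 = 910492.8
Σ NₕSₕ = 3455438.8.
n_A = 1000·362099.4/3455438.8 = 104.791... → 105.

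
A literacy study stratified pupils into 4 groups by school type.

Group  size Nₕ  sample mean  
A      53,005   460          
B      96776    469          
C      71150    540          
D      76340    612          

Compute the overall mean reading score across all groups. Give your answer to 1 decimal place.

521.1

N = 297271; weights Wₕ = Nₕ/N = (0.1783, 0.3255, 0.2393, 0.2568).
x̄_st = Σ Wₕ·x̄ₕ = 0.1783·460 + 0.3255·469 + 0.2393·540 + 0.2568·612 ≈ 521.111...
→ 521.1.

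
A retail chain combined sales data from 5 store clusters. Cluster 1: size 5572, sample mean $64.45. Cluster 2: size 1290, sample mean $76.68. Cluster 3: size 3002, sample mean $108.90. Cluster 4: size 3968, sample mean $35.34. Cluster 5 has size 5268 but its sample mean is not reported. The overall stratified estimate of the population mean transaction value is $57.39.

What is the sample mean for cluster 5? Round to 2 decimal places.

32.45

N = 5572 + 1290 + 3002 + 3968 + 5268 = 19100.
Overall total = μ·N = 57.39·19100 = 1096149.
Subtract the known strata: 5572·64.45 + 1290·76.68 + 3002·108.90 + 3968·35.34 = 925179.52.
Remaining total for cluster 5: 1096149 − 925179.52 = 170969.48.
Divide by its size: 170969.48 / 5268 = 32.4543... → 32.45.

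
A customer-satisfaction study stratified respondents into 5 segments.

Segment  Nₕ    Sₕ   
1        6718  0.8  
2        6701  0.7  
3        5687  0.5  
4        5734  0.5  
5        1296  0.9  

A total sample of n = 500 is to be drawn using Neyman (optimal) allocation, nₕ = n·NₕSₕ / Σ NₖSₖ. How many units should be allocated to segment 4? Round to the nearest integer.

1: NₕSₕ = 6718·0.8 = 5374.4
2: NₕSₕ = 6701·0.7 = 4690.7
3: NₕSₕ = 5687·0.5 = 2843.5
4: NₕSₕ = 5734·0.5 = 2867
5: NₕSₕ = 1296·0.9 = 1166.4
Σ NₕSₕ = 16942.
n_4 = 500·2867/16942 = 84.612... → 85.

85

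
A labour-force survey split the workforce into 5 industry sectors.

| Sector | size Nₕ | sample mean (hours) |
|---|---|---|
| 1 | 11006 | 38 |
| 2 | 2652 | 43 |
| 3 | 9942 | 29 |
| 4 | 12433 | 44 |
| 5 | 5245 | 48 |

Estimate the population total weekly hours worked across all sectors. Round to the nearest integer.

1619394

Population total = Σ Nₕ·x̄ₕ (each stratum's size times its mean).
11006·38 + 2652·43 + 9942·29 + 12433·44 + 5245·48 = 418228 + 114036 + 288318 + 547052 + 251760 = 1619394.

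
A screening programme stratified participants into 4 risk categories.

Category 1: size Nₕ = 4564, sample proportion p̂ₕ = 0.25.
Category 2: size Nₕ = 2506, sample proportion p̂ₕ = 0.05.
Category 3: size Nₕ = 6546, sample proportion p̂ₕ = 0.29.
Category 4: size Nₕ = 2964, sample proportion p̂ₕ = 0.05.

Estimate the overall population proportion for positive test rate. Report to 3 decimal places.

N = 4564 + 2506 + 6546 + 2964 = 16580.
Overall proportion = Σ (Nₕ/N)·p̂ₕ.
Σ Nₕp̂ₕ = 1141 + 125.3 + 1898.34 + 148.2 = 3312.84.
3312.84 / 16580 = 0.19981... → 0.200.

0.200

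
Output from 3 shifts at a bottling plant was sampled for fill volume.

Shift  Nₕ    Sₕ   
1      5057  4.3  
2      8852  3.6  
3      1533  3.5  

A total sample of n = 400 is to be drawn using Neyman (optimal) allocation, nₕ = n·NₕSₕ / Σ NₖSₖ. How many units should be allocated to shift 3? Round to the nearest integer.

36

1: NₕSₕ = 5057·4.3 = 21745.1
2: NₕSₕ = 8852·3.6 = 31867.2
3: NₕSₕ = 1533·3.5 = 5365.5
Σ NₕSₕ = 58977.8.
n_3 = 400·5365.5/58977.8 = 36.390... → 36.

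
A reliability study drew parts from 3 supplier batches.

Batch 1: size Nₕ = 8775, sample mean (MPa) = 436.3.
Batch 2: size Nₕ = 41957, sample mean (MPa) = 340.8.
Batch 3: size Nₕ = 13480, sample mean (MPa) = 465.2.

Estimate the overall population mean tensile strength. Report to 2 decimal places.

N = 8775 + 41957 + 13480 = 64212.
Weight each subgroup mean by Nₕ/N and sum.
Σ Nₕx̄ₕ = 8775·436.3 + 41957·340.8 + 13480·465.2 = 3828532.5 + 14298945.6 + 6270896 = 24398374.1.
Divide by N: 24398374.1 / 64212 = 379.9660... → 379.97.

379.97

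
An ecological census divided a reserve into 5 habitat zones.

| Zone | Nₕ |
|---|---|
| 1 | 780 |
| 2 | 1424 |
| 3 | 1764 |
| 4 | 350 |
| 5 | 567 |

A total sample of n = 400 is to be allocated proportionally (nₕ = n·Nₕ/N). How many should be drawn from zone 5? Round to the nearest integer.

N = 780 + 1424 + 1764 + 350 + 567 = 4885.
n_5 = 400·567/4885 = 46.428... → 46.

46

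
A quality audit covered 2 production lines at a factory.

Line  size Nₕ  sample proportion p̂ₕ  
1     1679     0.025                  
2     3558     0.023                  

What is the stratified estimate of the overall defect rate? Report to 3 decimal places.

Wₕ = Nₕ/N with N = 5237: 0.3206, 0.6794.
p̂_st = 0.3206·0.025 + 0.6794·0.023 ≈ 0.02364... → 0.024.

0.024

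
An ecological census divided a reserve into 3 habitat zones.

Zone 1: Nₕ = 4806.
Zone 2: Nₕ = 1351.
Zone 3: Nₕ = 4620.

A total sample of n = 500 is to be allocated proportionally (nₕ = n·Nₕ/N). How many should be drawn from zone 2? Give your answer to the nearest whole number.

Share of zone 2 = 1351/10777 = 0.12536.
Allocate 500 × 0.12536 = 62.680... → 63.

63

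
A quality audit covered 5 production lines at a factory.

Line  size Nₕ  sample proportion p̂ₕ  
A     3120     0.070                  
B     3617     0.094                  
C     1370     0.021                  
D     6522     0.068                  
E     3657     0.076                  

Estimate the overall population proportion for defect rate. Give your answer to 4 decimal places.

Wₕ = Nₕ/N with N = 18286: 0.1706, 0.1978, 0.0749, 0.3567, 0.2000.
p̂_st = 0.1706·0.070 + 0.1978·0.094 + 0.0749·0.021 + 0.3567·0.068 + 0.2000·0.076 ≈ 0.071563... → 0.0716.

0.0716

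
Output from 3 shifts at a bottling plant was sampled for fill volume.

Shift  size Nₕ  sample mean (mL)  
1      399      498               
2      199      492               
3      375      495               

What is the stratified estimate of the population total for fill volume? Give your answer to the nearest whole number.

Population total = Σ Nₕ·x̄ₕ (each stratum's size times its mean).
399·498 + 199·492 + 375·495 = 198702 + 97908 + 185625 = 482235.

482235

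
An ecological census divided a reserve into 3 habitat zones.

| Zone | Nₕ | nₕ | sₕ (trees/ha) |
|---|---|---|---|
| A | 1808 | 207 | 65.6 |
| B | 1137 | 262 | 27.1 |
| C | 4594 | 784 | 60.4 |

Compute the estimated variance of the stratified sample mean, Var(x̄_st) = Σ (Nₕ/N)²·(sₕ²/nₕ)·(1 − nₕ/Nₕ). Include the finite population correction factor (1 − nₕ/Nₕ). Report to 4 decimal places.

2.5408

N = 7539; Wₕ = Nₕ/N.
zone A: (1808/7539)²·65.6²/207·(1 − 207/1808) = 1.0587651
zone B: (1137/7539)²·27.1²/262·(1 − 262/1137) = 0.0490657
zone C: (4594/7539)²·60.4²/784·(1 − 784/4594) = 1.4330003
Sum = 2.5408311 → 2.5408.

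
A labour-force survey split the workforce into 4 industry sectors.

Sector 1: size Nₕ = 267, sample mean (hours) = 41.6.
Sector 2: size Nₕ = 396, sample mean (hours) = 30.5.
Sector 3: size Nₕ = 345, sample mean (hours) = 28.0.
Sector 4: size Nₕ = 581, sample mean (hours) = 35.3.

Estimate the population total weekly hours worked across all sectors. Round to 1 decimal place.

53354.5

1: 267·41.6 = 11107.2
2: 396·30.5 = 12078
3: 345·28.0 = 9660
4: 581·35.3 = 20509.3
τ̂ = Σ Nₕx̄ₕ = 53354.5.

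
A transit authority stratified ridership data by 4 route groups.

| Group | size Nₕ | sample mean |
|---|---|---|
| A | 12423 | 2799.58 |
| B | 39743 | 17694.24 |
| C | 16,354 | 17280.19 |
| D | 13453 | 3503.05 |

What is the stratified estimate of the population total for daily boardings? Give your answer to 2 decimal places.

Estimate total by summing Nₕ·x̄ₕ over strata.
12423·2799.58 + 39743·17694.24 + 16354·17280.19 + 13453·3503.05 = 34779182.34 + 703222180.32 + 282600227.26 + 47126531.65 = 1067728121.57.

1067728121.57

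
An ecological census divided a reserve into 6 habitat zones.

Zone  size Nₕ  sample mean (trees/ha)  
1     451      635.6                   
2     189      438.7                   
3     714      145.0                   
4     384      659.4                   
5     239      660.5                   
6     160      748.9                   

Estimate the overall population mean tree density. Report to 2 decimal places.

469.81

N = 451 + 189 + 714 + 384 + 239 + 160 = 2137.
Weight each subgroup mean by Nₕ/N and sum.
Σ Nₕx̄ₕ = 451·635.6 + 189·438.7 + 714·145.0 + 384·659.4 + 239·660.5 + 160·748.9 = 286655.6 + 82914.3 + 103530 + 253209.6 + 157859.5 + 119824 = 1003993.
Divide by N: 1003993 / 2137 = 469.8142... → 469.81.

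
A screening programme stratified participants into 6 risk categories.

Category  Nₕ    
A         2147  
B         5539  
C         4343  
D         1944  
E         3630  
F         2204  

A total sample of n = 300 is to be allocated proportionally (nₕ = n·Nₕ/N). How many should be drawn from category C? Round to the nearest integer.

Share of category C = 4343/19807 = 0.21927.
Allocate 300 × 0.21927 = 65.780... → 66.

66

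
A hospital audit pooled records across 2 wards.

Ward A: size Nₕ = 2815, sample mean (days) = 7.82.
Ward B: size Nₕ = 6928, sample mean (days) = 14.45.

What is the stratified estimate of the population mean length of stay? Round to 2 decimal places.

12.53

N = 2815 + 6928 = 9743.
Overall mean = Σ (Nₕ/N)·x̄ₕ — weight by population share, not a simple average.
Σ Nₕx̄ₕ = 2815·7.82 + 6928·14.45 = 22013.3 + 100109.6 = 122122.9.
Divide by N: 122122.9 / 9743 = 12.5344... → 12.53.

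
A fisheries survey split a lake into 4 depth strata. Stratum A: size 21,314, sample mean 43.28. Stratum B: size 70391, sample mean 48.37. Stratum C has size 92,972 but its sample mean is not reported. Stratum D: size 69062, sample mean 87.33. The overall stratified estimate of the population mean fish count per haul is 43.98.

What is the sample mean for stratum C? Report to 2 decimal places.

N = 21314 + 70391 + 92972 + 69062 = 253739.
Overall total = μ·N = 43.98·253739 = 11159441.22.
Subtract the known strata: 21314·43.28 + 70391·48.37 + 69062·87.33 = 10358467.05.
Remaining total for stratum C: 11159441.22 − 10358467.05 = 800974.17.
Divide by its size: 800974.17 / 92972 = 8.6152... → 8.62.

8.62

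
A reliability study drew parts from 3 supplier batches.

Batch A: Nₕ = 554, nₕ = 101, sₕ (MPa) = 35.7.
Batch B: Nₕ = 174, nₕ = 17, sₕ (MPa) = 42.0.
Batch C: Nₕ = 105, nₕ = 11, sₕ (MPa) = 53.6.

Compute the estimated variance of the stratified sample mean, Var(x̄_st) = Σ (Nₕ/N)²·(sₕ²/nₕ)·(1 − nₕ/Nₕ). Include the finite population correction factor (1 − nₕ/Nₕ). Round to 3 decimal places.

12.364

N = 833; Wₕ = Nₕ/N.
batch A: (554/833)²·35.7²/101·(1 − 101/554) = 4.563867
batch B: (174/833)²·42.0²/17·(1 − 17/174) = 4.085155
batch C: (105/833)²·53.6²/11·(1 − 11/105) = 3.715045
Sum = 12.364067 → 12.364.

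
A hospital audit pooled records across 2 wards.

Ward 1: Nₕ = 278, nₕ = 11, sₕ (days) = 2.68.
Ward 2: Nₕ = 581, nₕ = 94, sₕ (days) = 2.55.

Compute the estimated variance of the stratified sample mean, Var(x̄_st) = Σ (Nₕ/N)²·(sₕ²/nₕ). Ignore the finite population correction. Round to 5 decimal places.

N = 859; Wₕ = Nₕ/N.
ward 1: (278/859)²·2.68²/11 = 0.06838804
ward 2: (581/859)²·2.55²/94 = 0.03164597
Sum = 0.10003401 → 0.10003.

0.10003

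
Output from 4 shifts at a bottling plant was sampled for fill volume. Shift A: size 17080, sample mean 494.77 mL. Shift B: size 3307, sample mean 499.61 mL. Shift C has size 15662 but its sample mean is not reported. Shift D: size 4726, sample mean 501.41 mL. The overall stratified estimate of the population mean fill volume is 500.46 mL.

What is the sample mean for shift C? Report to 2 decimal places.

Σ Nₕx̄ₕ = N·μ, so 15662·x̄_C = 40775·500.46 − (17080·494.77 + 3307·499.61 + 4726·501.41).
= 20406256.5 − 12472545.53 = 7933710.97.
x̄_C = 7933710.97 / 15662 = 506.5580... → 506.56.

506.56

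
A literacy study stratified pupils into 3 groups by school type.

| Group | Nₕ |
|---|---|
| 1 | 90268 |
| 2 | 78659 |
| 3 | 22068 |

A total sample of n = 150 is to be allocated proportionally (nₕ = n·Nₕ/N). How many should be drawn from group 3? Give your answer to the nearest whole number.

17

Share of group 3 = 22068/190995 = 0.11554.
Allocate 150 × 0.11554 = 17.331... → 17.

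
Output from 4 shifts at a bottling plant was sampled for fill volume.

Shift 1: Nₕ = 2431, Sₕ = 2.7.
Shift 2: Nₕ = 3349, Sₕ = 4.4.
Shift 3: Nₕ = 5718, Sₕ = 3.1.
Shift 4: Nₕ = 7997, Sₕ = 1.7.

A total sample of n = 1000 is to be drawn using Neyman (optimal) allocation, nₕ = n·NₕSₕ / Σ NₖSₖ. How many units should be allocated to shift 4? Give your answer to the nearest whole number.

1: NₕSₕ = 2431·2.7 = 6563.7
2: NₕSₕ = 3349·4.4 = 14735.6
3: NₕSₕ = 5718·3.1 = 17725.8
4: NₕSₕ = 7997·1.7 = 13594.9
Σ NₕSₕ = 52620.
n_4 = 1000·13594.9/52620 = 258.360... → 258.

258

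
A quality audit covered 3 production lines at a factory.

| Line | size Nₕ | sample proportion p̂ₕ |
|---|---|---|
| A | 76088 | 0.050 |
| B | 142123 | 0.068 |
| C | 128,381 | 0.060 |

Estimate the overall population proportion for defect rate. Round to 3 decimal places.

N = 76088 + 142123 + 128381 = 346592.
Overall proportion = Σ (Nₕ/N)·p̂ₕ.
Σ Nₕp̂ₕ = 3804.4 + 9664.364 + 7702.86 = 21171.624.
21171.624 / 346592 = 0.06109... → 0.061.

0.061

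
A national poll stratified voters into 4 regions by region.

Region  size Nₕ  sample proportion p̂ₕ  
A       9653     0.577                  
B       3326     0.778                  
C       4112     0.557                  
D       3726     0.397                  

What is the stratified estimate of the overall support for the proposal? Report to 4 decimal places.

0.5729

Wₕ = Nₕ/N with N = 20817: 0.4637, 0.1598, 0.1975, 0.1790.
p̂_st = 0.4637·0.577 + 0.1598·0.778 + 0.1975·0.557 + 0.1790·0.397 ≈ 0.572946... → 0.5729.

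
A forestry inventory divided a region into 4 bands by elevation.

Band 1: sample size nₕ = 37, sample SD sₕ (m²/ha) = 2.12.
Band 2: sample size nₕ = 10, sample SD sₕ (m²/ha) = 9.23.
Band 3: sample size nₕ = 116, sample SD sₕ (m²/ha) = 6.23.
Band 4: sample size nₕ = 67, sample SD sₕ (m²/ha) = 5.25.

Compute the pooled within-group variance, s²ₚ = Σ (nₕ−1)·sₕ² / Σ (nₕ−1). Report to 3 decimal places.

31.908

1: (37−1)·2.12² = 36·4.4944 = 161.7984
2: (10−1)·9.23² = 9·85.1929 = 766.7361
3: (116−1)·6.23² = 115·38.8129 = 4463.4835
4: (67−1)·5.25² = 66·27.5625 = 1819.125
Numerator = 7211.143; denominator = Σ(nₕ−1) = 226.
s²ₚ = 7211.143/226 = 31.90771... → 31.908.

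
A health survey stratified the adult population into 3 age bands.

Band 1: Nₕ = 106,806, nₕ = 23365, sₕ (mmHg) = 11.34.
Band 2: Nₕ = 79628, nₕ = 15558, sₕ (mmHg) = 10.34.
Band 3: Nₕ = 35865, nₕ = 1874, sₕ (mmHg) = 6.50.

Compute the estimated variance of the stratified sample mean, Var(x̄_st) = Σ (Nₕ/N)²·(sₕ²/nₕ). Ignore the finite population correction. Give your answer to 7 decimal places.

N = 222299. Term for each stratum: Wₕ²sₕ²/nₕ.
Var(x̄_st) = 0.0012705057 + 0.0008817468 + 0.0005868455 = 0.0027390980 → 0.0027391.

0.0027391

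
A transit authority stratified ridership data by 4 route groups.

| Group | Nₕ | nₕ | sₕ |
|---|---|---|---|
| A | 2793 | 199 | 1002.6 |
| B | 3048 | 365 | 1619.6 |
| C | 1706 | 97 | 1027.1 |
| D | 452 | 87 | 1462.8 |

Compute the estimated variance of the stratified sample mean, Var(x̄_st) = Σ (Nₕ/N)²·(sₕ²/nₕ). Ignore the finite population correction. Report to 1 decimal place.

2232.6

N = 7999; Wₕ = Nₕ/N.
group A: (2793/7999)²·1002.6²/199 = 615.8470
group B: (3048/7999)²·1619.6²/365 = 1043.4730
group C: (1706/7999)²·1027.1²/97 = 494.6983
group D: (452/7999)²·1462.8²/87 = 78.5337
Sum = 2232.5519 → 2232.6.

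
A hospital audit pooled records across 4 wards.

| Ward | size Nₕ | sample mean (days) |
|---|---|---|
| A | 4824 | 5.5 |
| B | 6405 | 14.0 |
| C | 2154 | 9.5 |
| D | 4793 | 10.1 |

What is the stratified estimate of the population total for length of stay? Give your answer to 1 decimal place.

A: 4824·5.5 = 26532
B: 6405·14.0 = 89670
C: 2154·9.5 = 20463
D: 4793·10.1 = 48409.3
τ̂ = Σ Nₕx̄ₕ = 185074.3.

185074.3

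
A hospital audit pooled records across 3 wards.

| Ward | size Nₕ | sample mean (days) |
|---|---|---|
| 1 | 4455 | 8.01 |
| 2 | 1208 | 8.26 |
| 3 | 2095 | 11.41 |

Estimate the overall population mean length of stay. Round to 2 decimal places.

8.97

N = 4455 + 1208 + 2095 = 7758.
Weight each subgroup mean by Nₕ/N and sum.
Σ Nₕx̄ₕ = 4455·8.01 + 1208·8.26 + 2095·11.41 = 35684.55 + 9978.08 + 23903.95 = 69566.58.
Divide by N: 69566.58 / 7758 = 8.9671... → 8.97.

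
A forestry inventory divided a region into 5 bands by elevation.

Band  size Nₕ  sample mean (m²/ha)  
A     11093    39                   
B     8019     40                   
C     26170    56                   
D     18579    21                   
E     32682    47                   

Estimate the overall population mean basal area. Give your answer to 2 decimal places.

42.94

N = 11093 + 8019 + 26170 + 18579 + 32682 = 96543.
Weight each subgroup mean by Nₕ/N and sum.
Σ Nₕx̄ₕ = 11093·39 + 8019·40 + 26170·56 + 18579·21 + 32682·47 = 432627 + 320760 + 1465520 + 390159 + 1536054 = 4145120.
Divide by N: 4145120 / 96543 = 42.9355... → 42.94.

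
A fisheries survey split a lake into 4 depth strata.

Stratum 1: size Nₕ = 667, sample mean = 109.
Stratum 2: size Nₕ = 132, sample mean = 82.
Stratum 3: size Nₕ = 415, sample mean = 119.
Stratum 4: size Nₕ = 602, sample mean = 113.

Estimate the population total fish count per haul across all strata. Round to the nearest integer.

Estimate total by summing Nₕ·x̄ₕ over strata.
667·109 + 132·82 + 415·119 + 602·113 = 72703 + 10824 + 49385 + 68026 = 200938.

200938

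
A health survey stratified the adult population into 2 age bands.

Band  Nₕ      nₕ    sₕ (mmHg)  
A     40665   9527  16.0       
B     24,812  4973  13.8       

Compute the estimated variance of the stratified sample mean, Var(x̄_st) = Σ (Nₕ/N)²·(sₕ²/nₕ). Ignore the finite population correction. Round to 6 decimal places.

N = 65477. Term for each stratum: Wₕ²sₕ²/nₕ.
Var(x̄_st) = 0.010364487 + 0.005499025 = 0.015863512 → 0.015864.

0.015864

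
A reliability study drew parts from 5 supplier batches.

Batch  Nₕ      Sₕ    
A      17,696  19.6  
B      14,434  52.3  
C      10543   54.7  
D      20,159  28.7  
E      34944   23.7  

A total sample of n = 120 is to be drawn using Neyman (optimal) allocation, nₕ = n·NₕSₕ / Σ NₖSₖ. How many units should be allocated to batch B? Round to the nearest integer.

A: NₕSₕ = 17696·19.6 = 346841.6
B: NₕSₕ = 14434·52.3 = 754898.2
C: NₕSₕ = 10543·54.7 = 576702.1
D: NₕSₕ = 20159·28.7 = 578563.3
E: NₕSₕ = 34944·23.7 = 828172.8
Σ NₕSₕ = 3085178.
n_B = 120·754898.2/3085178 = 29.362... → 29.

29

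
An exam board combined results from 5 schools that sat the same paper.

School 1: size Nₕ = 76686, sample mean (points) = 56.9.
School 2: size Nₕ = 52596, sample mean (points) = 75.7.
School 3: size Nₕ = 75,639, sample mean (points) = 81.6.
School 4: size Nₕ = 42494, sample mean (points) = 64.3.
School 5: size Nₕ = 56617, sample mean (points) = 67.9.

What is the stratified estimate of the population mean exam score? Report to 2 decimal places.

x̄_st = (Σ Nₕx̄ₕ) / (Σ Nₕ) = (76686·56.9 + 52596·75.7 + 75639·81.6 + 42494·64.3 + 56617·67.9) / 304032
= 21093751.5 / 304032 = 69.3800... → 69.38.

69.38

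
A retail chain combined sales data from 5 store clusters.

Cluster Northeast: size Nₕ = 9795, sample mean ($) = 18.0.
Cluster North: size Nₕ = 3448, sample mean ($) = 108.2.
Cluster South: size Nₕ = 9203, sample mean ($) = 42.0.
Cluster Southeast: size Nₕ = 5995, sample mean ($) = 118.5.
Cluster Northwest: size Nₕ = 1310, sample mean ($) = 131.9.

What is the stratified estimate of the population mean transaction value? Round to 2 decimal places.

61.14

N = 29751; weights Wₕ = Nₕ/N = (0.3292, 0.1159, 0.3093, 0.2015, 0.0440).
x̄_st = Σ Wₕ·x̄ₕ = 0.3292·18.0 + 0.1159·108.2 + 0.3093·42.0 + 0.2015·118.5 + 0.0440·131.9 ≈ 61.1444...
→ 61.14.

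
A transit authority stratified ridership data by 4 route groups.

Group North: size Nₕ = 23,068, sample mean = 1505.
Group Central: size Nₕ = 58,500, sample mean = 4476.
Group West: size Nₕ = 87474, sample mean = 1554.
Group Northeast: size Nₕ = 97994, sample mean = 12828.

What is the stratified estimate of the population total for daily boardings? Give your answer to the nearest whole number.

1689564968

North: 23068·1505 = 34717340
Central: 58500·4476 = 261846000
West: 87474·1554 = 135934596
Northeast: 97994·12828 = 1257067032
τ̂ = Σ Nₕx̄ₕ = 1689564968.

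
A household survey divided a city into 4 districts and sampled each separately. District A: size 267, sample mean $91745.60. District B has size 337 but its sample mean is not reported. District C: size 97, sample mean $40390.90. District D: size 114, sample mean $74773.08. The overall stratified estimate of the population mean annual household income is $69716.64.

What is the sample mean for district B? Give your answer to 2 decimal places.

Σ Nₕx̄ₕ = N·μ, so 337·x̄_B = 815·69716.64 − (267·91745.60 + 97·40390.90 + 114·74773.08).
= 56819061.6 − 36938123.62 = 19880937.98.
x̄_B = 19880937.98 / 337 = 58993.8812... → 58993.88.

58993.88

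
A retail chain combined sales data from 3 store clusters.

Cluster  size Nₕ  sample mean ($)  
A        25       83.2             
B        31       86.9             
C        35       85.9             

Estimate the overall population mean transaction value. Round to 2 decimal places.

85.50

N = 91; weights Wₕ = Nₕ/N = (0.2747, 0.3407, 0.3846).
x̄_st = Σ Wₕ·x̄ₕ = 0.2747·83.2 + 0.3407·86.9 + 0.3846·85.9 ≈ 85.4989...
→ 85.50.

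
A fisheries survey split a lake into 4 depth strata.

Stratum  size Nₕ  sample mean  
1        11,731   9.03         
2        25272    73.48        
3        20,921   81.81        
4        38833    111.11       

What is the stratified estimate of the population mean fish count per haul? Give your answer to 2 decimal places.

x̄_st = (Σ Nₕx̄ₕ) / (Σ Nₕ) = (11731·9.03 + 25272·73.48 + 20921·81.81 + 38833·111.11) / 96757
= 7989199.13 / 96757 = 82.5697... → 82.57.

82.57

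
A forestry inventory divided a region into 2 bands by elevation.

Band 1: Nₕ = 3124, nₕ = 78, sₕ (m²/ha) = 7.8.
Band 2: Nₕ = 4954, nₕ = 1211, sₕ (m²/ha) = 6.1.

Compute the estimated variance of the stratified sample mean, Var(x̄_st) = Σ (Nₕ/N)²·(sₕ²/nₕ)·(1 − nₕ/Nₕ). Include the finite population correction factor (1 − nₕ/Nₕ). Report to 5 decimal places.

0.12248

N = 8078. Term for each stratum: Wₕ²sₕ²/nₕ·(1−nₕ/Nₕ).
Var(x̄_st) = 0.11374383 + 0.00873140 = 0.12247522 → 0.12248.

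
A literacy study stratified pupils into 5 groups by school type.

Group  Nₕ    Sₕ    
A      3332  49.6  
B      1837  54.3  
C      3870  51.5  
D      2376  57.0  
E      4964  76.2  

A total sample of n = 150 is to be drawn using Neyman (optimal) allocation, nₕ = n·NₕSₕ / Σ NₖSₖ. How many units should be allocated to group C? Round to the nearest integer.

Σ NₕSₕ = 3332·49.6 + 1837·54.3 + 3870·51.5 + 2376·57.0 + 4964·76.2 = 978010.1.
Share for C: 199305/978010.1 = 0.20379.
n_C = 150 × 0.20379 = 30.568... → 31.

31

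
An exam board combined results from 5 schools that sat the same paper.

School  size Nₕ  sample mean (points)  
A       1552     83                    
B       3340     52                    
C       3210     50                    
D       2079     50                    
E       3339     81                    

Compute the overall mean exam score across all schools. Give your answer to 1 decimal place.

N = 1552 + 3340 + 3210 + 2079 + 3339 = 13520.
Weight each subgroup mean by Nₕ/N and sum.
Σ Nₕx̄ₕ = 1552·83 + 3340·52 + 3210·50 + 2079·50 + 3339·81 = 128816 + 173680 + 160500 + 103950 + 270459 = 837405.
Divide by N: 837405 / 13520 = 61.938... → 61.9.

61.9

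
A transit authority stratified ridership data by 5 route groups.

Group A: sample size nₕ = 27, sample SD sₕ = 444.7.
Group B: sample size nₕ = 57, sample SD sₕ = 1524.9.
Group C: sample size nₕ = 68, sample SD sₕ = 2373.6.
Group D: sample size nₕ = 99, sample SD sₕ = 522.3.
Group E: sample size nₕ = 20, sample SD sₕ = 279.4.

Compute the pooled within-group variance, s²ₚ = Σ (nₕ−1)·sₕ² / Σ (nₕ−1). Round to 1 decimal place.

A: (27−1)·444.7² = 26·197758.09 = 5141710.34
B: (57−1)·1524.9² = 56·2325320.01 = 130217920.56
C: (68−1)·2373.6² = 67·5633976.96 = 377476456.32
D: (99−1)·522.3² = 98·272797.29 = 26734134.42
E: (20−1)·279.4² = 19·78064.36 = 1483222.84
Numerator = 541053444.48; denominator = Σ(nₕ−1) = 266.
s²ₚ = 541053444.48/266 = 2034035.506... → 2034035.5.

2034035.5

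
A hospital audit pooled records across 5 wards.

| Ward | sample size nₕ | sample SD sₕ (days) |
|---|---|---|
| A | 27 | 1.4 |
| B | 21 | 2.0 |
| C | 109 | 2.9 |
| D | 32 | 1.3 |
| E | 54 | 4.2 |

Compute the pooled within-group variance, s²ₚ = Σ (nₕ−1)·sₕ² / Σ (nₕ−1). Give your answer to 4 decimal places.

A: (27−1)·1.4² = 26·1.96 = 50.96
B: (21−1)·2.0² = 20·4 = 80
C: (109−1)·2.9² = 108·8.41 = 908.28
D: (32−1)·1.3² = 31·1.69 = 52.39
E: (54−1)·4.2² = 53·17.64 = 934.92
Numerator = 2026.55; denominator = Σ(nₕ−1) = 238.
s²ₚ = 2026.55/238 = 8.514916... → 8.5149.

8.5149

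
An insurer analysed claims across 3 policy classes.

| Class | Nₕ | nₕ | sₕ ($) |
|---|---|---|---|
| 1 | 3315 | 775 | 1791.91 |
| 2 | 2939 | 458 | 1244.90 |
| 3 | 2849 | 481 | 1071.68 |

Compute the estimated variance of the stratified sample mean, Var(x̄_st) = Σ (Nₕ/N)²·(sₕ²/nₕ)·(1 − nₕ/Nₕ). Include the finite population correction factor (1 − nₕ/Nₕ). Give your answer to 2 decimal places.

N = 9103; Wₕ = Nₕ/N.
class 1: (3315/9103)²·1791.91²/775·(1 − 775/3315) = 420.99685
class 2: (2939/9103)²·1244.90²/458·(1 − 458/2939) = 297.75614
class 3: (2849/9103)²·1071.68²/481·(1 − 481/2849) = 194.39730
Sum = 913.15029 → 913.15.

913.15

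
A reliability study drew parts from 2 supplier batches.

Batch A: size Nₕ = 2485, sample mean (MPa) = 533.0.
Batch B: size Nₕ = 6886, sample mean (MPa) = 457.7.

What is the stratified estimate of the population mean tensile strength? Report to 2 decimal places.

477.67

N = 9371; weights Wₕ = Nₕ/N = (0.2652, 0.7348).
x̄_st = Σ Wₕ·x̄ₕ = 0.2652·533.0 + 0.7348·457.7 ≈ 477.6680...
→ 477.67.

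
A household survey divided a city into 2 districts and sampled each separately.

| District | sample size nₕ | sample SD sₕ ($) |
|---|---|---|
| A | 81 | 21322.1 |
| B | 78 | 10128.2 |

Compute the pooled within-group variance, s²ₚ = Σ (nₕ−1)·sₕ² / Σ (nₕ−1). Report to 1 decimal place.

Degrees of freedom: 80 + 77 = 157.
Σ(nₕ−1)sₕ² = 80·454631948.41 + 77·102580435.24 = 44269249386.28.
s²ₚ = 44269249386.28 / 157 = 281969741.314... → 281969741.3.

281969741.3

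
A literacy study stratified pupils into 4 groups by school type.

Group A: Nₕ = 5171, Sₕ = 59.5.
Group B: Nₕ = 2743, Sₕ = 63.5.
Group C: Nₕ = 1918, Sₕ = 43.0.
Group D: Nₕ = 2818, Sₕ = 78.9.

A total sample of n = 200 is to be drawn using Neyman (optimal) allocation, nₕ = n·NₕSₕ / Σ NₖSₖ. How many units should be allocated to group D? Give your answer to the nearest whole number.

Σ NₕSₕ = 5171·59.5 + 2743·63.5 + 1918·43.0 + 2818·78.9 = 786669.2.
Share for D: 222340.2/786669.2 = 0.28263.
n_D = 200 × 0.28263 = 56.527... → 57.

57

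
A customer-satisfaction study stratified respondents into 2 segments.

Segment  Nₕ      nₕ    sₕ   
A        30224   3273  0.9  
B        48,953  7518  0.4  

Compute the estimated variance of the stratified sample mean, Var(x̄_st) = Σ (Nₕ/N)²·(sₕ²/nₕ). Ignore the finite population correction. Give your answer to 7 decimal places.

N = 79177. Term for each stratum: Wₕ²sₕ²/nₕ.
Var(x̄_st) = 0.0000360616 + 0.0000081354 = 0.0000441970 → 0.0000442.

0.0000442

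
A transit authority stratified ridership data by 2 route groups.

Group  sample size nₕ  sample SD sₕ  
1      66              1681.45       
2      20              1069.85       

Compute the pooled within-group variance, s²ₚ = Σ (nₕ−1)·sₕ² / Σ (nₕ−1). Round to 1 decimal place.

2446664.5

Degrees of freedom: 65 + 19 = 84.
Σ(nₕ−1)sₕ² = 65·2827274.1025 + 19·1144579.0225 = 205519818.09.
s²ₚ = 205519818.09 / 84 = 2446664.501... → 2446664.5.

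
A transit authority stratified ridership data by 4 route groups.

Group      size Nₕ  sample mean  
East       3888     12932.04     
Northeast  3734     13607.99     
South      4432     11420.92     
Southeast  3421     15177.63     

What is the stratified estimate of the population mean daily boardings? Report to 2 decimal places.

13158.78

N = 3888 + 3734 + 4432 + 3421 = 15475.
Weight each subgroup mean by Nₕ/N and sum.
Σ Nₕx̄ₕ = 3888·12932.04 + 3734·13607.99 + 4432·11420.92 + 3421·15177.63 = 50279771.52 + 50812234.66 + 50617517.44 + 51922672.23 = 203632195.85.
Divide by N: 203632195.85 / 15475 = 13158.7849... → 13158.78.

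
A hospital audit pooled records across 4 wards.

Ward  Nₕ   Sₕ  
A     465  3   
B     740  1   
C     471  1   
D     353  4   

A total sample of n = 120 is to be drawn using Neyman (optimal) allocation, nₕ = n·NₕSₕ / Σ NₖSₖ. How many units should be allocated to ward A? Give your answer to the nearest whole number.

42

A: NₕSₕ = 465·3 = 1395
B: NₕSₕ = 740·1 = 740
C: NₕSₕ = 471·1 = 471
D: NₕSₕ = 353·4 = 1412
Σ NₕSₕ = 4018.
n_A = 120·1395/4018 = 41.663... → 42.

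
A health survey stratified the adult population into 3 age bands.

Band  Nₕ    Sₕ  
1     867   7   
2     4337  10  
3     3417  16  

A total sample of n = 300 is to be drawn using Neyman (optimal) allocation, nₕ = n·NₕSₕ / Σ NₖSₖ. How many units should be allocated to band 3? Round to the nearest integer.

158

Σ NₕSₕ = 867·7 + 4337·10 + 3417·16 = 104111.
Share for 3: 54672/104111 = 0.52513.
n_3 = 300 × 0.52513 = 157.540... → 158.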